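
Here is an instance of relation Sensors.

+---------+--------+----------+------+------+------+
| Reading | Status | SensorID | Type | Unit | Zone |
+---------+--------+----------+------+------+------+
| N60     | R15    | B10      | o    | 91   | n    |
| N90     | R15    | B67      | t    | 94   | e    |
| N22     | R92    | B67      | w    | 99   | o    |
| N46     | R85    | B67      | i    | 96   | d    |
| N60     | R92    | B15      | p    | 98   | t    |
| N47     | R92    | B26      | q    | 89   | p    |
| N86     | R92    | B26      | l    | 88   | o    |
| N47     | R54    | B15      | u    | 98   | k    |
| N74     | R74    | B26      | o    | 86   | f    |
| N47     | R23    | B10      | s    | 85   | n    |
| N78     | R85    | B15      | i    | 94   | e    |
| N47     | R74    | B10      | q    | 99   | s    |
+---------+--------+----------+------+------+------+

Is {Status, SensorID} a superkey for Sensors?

No

Two distinct rows share (Status=R92, SensorID=B26), so {Status, SensorID} does not determine every attribute — not a superkey.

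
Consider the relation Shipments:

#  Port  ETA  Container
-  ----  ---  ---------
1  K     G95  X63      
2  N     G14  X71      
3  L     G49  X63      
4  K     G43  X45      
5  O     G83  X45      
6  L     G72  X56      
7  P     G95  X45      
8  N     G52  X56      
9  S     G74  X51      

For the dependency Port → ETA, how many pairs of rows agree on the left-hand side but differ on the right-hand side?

3

Port=K: violating pairs (1,4) — 1 pair.
Port=N: violating pairs (2,8) — 1 pair.
Port=L: violating pairs (3,6) — 1 pair.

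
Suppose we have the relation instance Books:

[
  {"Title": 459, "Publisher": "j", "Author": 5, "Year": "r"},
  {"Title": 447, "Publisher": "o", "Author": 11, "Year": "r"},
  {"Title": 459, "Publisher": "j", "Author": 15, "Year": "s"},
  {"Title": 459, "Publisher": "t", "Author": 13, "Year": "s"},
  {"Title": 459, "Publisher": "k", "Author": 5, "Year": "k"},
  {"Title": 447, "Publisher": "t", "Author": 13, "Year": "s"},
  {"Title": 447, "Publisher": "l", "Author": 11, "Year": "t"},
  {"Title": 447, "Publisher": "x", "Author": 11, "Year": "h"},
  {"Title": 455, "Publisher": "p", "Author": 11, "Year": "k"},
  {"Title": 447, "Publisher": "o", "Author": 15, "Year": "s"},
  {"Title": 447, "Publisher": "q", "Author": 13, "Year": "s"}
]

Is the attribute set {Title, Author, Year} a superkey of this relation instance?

No

Two distinct rows share (Title=447, Author=13, Year=s), so {Title, Author, Year} does not determine every attribute — not a superkey.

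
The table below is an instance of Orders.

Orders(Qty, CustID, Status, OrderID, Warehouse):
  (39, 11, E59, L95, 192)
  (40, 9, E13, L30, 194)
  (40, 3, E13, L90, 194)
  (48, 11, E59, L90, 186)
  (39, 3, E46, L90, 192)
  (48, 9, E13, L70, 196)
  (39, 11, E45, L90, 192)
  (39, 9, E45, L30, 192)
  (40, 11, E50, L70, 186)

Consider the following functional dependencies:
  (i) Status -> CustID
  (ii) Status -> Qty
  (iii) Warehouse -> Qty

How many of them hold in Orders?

0

(i) Status -> CustID: Status=E13: 3 rows → CustID takes values {9, 3} — violation; Status=E45: 2 rows → CustID takes values {11, 9} — violation — fails.
(ii) Status -> Qty: Status=E59: 2 rows → Qty takes values {39, 48} — violation; Status=E13: 3 rows → Qty takes values {40, 48} — violation — fails.
(iii) Warehouse -> Qty: Warehouse=186: 2 rows → Qty takes values {48, 40} — violation — fails.
None of the 3 dependencies hold.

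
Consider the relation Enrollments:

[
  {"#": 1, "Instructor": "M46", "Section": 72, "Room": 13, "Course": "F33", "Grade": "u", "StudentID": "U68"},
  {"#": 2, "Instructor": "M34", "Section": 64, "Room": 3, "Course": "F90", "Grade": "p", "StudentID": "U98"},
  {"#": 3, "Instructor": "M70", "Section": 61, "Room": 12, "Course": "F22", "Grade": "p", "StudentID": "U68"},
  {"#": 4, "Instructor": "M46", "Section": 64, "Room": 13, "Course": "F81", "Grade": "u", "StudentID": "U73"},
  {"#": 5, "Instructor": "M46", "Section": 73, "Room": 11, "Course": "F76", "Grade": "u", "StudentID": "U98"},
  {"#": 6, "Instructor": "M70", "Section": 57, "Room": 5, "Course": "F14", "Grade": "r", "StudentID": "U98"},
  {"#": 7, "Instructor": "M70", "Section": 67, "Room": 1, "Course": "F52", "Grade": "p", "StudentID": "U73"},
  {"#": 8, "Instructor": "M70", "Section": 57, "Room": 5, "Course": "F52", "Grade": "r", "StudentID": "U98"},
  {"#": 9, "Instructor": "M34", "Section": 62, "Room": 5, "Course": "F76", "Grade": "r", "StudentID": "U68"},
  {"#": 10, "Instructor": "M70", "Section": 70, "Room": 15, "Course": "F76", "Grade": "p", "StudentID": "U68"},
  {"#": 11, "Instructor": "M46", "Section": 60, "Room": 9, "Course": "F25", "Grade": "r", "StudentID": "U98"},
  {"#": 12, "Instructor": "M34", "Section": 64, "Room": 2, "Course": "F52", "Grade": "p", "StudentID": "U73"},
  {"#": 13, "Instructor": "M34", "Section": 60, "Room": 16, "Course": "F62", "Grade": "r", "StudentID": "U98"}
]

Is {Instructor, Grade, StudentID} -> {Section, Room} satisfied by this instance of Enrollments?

No

(Instructor=M46, Grade=u, StudentID=U68): row 1 → {Section,Room} = (72, 13) ✓
(Instructor=M34, Grade=p, StudentID=U98): row 2 → {Section,Room} = (64, 3) ✓
(Instructor=M70, Grade=p, StudentID=U68): rows 3, 10 → {Section,Room} takes values {(61, 12), (70, 15)} — violation
(Instructor=M46, Grade=u, StudentID=U73): row 4 → {Section,Room} = (64, 13) ✓
(Instructor=M46, Grade=u, StudentID=U98): row 5 → {Section,Room} = (73, 11) ✓
(Instructor=M70, Grade=r, StudentID=U98): rows 6, 8 → {Section,Room} = (57, 5), (57, 5) ✓
(Instructor=M70, Grade=p, StudentID=U73): row 7 → {Section,Room} = (67, 1) ✓
(Instructor=M34, Grade=r, StudentID=U68): row 9 → {Section,Room} = (62, 5) ✓
(Instructor=M46, Grade=r, StudentID=U98): row 11 → {Section,Room} = (60, 9) ✓
(Instructor=M34, Grade=p, StudentID=U73): row 12 → {Section,Room} = (64, 2) ✓
(Instructor=M34, Grade=r, StudentID=U98): row 13 → {Section,Room} = (60, 16) ✓
Two rows agree on {Instructor, Grade, StudentID} but differ on {Section, Room}, so {Instructor, Grade, StudentID} -> {Section, Room} does not hold.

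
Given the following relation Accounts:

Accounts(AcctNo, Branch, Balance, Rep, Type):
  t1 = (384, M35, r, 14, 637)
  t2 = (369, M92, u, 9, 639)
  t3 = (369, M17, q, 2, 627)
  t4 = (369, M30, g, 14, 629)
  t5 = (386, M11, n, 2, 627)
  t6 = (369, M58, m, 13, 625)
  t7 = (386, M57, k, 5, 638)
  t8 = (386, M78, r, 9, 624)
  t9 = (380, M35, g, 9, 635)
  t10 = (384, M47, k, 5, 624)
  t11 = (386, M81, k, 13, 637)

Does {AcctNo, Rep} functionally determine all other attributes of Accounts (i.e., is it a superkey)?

Yes

All 11 rows have distinct {AcctNo, Rep} values, so {AcctNo, Rep} → (all attributes) holds and {AcctNo, Rep} is a superkey.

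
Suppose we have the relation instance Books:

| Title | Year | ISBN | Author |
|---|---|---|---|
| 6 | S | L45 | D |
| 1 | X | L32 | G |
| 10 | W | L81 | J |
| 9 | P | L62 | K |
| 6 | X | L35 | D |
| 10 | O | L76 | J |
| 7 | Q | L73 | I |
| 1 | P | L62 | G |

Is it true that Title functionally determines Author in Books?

Title=6: 2 rows → Author = D, D ✓
Title=1: 2 rows → Author = G, G ✓
Title=10: 2 rows → Author = J, J ✓
Title=9: 1 row → Author = K ✓
Title=7: 1 row → Author = I ✓
Every Title value is associated with a single Author value, so Title -> Author holds.

Yes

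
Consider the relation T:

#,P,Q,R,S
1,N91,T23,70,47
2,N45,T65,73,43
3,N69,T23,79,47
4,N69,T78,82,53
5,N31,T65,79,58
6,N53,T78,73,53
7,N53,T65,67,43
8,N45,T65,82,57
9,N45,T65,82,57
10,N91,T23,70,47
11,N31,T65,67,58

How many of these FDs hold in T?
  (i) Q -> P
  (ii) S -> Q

1

(i) Q -> P: Q=T23: rows 1, 3, 10 → P takes values {N91, N69} — violation; Q=T65: rows 2, 5, 7, 8, 9, 11 → P takes values {N45, N31, N53} — violation; Q=T78: rows 4, 6 → P takes values {N69, N53} — violation — fails.
(ii) S -> Q: every LHS value maps to a single RHS value — holds.
1 of the 2 dependencies holds.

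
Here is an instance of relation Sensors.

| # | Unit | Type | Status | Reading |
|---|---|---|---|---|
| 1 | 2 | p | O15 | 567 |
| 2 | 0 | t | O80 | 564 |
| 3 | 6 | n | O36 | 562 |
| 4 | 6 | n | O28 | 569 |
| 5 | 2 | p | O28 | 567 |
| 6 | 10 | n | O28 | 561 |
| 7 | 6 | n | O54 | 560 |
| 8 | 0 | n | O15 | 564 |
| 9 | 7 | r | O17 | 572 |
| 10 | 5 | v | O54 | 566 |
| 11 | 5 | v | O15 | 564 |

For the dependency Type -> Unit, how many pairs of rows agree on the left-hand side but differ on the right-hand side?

Type=p: all 2 rows agree on Unit — 0 pairs.
Type=n: violating pairs (3,6), (3,8), (4,6), (4,8), (6,7), (6,8), (7,8) — 7 pairs.
Type=v: all 2 rows agree on Unit — 0 pairs.

7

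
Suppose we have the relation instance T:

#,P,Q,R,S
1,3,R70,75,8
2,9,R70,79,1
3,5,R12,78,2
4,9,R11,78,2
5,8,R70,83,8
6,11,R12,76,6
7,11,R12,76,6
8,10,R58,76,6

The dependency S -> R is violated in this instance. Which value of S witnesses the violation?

8

S=8: rows 1, 5 → R takes values {75, 83} — violation
S=1: row 2 → R = 79 ✓
S=2: rows 3, 4 → R = 78, 78 ✓
S=6: rows 6, 7, 8 → R = 76, 76, 76 ✓
The only S value with inconsistent R is S=8.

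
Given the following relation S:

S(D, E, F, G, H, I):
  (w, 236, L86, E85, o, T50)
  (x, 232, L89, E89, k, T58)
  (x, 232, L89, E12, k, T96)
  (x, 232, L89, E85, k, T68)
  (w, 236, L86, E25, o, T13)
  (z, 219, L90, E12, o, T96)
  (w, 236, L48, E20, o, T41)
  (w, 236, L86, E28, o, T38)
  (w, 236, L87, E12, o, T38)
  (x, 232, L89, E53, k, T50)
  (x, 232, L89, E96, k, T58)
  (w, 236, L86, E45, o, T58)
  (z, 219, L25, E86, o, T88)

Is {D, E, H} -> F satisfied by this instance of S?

No

(D=w, E=236, H=o): 6 rows → F takes values {L86, L48, L87} — violation
(D=x, E=232, H=k): 5 rows → F = L89, L89, L89, L89, L89 ✓
(D=z, E=219, H=o): 2 rows → F takes values {L90, L25} — violation
Two rows agree on {D, E, H} but differ on F, so {D, E, H} -> F does not hold.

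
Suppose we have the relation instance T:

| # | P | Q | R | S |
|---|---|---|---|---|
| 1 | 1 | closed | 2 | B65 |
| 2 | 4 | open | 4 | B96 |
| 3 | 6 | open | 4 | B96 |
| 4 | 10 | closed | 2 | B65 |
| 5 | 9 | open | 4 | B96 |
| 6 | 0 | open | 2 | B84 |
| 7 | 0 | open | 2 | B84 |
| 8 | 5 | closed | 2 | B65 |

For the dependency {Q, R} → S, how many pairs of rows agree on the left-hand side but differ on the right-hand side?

0

(Q=closed, R=2): all 3 rows agree on S — 0 pairs.
(Q=open, R=4): all 3 rows agree on S — 0 pairs.
(Q=open, R=2): all 2 rows agree on S — 0 pairs.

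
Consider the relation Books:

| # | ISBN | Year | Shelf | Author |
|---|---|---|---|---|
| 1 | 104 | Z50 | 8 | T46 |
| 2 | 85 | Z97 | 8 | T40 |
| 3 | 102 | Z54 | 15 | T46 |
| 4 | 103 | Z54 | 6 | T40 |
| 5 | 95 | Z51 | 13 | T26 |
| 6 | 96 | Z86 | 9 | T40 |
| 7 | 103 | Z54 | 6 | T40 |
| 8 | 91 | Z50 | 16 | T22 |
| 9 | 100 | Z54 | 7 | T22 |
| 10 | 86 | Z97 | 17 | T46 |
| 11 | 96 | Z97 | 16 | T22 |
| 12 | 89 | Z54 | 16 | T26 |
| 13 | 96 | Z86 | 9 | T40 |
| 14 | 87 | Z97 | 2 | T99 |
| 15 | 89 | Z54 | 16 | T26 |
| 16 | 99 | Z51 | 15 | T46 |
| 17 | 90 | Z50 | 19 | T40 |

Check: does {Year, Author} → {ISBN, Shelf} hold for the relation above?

Yes

(Year=Z50, Author=T46): row 1 → {ISBN,Shelf} = (104, 8) ✓
(Year=Z97, Author=T40): row 2 → {ISBN,Shelf} = (85, 8) ✓
(Year=Z54, Author=T46): row 3 → {ISBN,Shelf} = (102, 15) ✓
(Year=Z54, Author=T40): rows 4, 7 → {ISBN,Shelf} = (103, 6), (103, 6) ✓
(Year=Z51, Author=T26): row 5 → {ISBN,Shelf} = (95, 13) ✓
(Year=Z86, Author=T40): rows 6, 13 → {ISBN,Shelf} = (96, 9), (96, 9) ✓
(Year=Z50, Author=T22): row 8 → {ISBN,Shelf} = (91, 16) ✓
(Year=Z54, Author=T22): row 9 → {ISBN,Shelf} = (100, 7) ✓
(Year=Z97, Author=T46): row 10 → {ISBN,Shelf} = (86, 17) ✓
(Year=Z97, Author=T22): row 11 → {ISBN,Shelf} = (96, 16) ✓
(Year=Z54, Author=T26): rows 12, 15 → {ISBN,Shelf} = (89, 16), (89, 16) ✓
(Year=Z97, Author=T99): row 14 → {ISBN,Shelf} = (87, 2) ✓
(Year=Z51, Author=T46): row 16 → {ISBN,Shelf} = (99, 15) ✓
(Year=Z50, Author=T40): row 17 → {ISBN,Shelf} = (90, 19) ✓
Every {Year, Author} value is associated with a single {ISBN, Shelf} value, so {Year, Author} → {ISBN, Shelf} holds.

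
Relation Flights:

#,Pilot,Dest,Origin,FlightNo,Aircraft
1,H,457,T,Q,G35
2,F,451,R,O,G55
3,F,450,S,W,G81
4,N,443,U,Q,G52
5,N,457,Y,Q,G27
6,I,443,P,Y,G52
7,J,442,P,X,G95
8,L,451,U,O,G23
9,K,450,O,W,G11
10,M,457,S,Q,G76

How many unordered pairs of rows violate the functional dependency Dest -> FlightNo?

1

Dest=457: all 3 rows agree on FlightNo — 0 pairs.
Dest=451: all 2 rows agree on FlightNo — 0 pairs.
Dest=450: all 2 rows agree on FlightNo — 0 pairs.
Dest=443: violating pairs (4,6) — 1 pair.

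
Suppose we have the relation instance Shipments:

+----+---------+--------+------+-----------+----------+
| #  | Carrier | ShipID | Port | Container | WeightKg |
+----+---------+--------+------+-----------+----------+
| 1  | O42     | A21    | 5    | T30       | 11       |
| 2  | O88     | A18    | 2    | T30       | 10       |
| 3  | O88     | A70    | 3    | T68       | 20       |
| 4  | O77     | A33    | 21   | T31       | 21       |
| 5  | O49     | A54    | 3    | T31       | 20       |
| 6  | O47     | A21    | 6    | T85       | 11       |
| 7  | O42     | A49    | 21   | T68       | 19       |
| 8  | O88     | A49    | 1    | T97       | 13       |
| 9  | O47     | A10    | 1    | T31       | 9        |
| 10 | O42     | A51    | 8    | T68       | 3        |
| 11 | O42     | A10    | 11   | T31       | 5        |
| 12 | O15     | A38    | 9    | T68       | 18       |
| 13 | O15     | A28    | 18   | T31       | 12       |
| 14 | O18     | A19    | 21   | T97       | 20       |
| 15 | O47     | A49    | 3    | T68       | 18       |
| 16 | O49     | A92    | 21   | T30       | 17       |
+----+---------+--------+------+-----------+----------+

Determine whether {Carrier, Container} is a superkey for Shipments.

No

Rows 7 and 10 have the same {Carrier, Container} value (Carrier=O42, Container=T68) but are distinct tuples, so {Carrier, Container} does not determine every attribute — not a superkey.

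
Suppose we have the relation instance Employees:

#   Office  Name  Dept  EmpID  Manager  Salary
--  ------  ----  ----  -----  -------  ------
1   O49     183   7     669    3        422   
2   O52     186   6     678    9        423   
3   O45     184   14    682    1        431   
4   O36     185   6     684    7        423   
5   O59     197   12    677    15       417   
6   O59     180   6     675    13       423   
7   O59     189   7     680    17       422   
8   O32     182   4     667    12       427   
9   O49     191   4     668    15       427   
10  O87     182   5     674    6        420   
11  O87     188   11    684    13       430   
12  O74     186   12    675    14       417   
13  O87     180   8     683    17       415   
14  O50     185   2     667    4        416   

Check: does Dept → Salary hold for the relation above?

Yes

Dept=7: rows 1, 7 → Salary = 422, 422 ✓
Dept=6: rows 2, 4, 6 → Salary = 423, 423, 423 ✓
Dept=14: row 3 → Salary = 431 ✓
Dept=12: rows 5, 12 → Salary = 417, 417 ✓
Dept=4: rows 8, 9 → Salary = 427, 427 ✓
Dept=5: row 10 → Salary = 420 ✓
Dept=11: row 11 → Salary = 430 ✓
Dept=8: row 13 → Salary = 415 ✓
Dept=2: row 14 → Salary = 416 ✓
Every Dept value is associated with a single Salary value, so Dept → Salary holds.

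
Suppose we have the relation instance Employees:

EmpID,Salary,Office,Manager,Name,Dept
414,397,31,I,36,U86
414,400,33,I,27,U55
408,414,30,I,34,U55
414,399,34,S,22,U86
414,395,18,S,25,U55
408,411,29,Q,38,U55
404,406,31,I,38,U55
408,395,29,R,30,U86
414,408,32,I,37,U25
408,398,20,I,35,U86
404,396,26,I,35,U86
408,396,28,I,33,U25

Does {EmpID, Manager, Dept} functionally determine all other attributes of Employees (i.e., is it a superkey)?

Yes

All 12 rows have distinct {EmpID, Manager, Dept} values, so {EmpID, Manager, Dept} → (all attributes) holds and {EmpID, Manager, Dept} is a superkey.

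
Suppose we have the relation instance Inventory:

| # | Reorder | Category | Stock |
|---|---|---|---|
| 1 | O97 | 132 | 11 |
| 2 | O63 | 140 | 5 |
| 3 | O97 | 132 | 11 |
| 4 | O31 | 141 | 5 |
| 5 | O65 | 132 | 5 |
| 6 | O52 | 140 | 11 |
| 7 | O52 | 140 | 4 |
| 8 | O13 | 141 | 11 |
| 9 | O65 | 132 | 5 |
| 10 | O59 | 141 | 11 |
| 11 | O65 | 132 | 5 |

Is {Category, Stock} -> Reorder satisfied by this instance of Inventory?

No

(Category=132, Stock=11): rows 1, 3 → Reorder = O97, O97 ✓
(Category=140, Stock=5): row 2 → Reorder = O63 ✓
(Category=141, Stock=5): row 4 → Reorder = O31 ✓
(Category=132, Stock=5): rows 5, 9, 11 → Reorder = O65, O65, O65 ✓
(Category=140, Stock=11): row 6 → Reorder = O52 ✓
(Category=140, Stock=4): row 7 → Reorder = O52 ✓
(Category=141, Stock=11): rows 8, 10 → Reorder takes values {O13, O59} — violation
Two rows agree on {Category, Stock} but differ on Reorder, so {Category, Stock} -> Reorder does not hold.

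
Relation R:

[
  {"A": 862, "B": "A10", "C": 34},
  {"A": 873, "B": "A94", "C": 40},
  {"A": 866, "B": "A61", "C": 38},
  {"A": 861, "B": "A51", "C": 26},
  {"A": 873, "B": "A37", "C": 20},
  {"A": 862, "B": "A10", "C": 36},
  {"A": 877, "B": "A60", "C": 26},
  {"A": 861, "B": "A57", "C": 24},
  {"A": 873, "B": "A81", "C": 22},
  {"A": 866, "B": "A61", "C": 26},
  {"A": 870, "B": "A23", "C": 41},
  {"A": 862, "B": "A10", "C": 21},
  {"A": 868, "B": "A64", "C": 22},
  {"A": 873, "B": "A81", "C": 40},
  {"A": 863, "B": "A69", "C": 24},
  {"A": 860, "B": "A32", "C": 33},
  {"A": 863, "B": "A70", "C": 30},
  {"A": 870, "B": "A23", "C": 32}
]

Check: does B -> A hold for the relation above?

Yes

B=A10: 3 rows → A = 862, 862, 862 ✓
B=A94: 1 row → A = 873 ✓
B=A61: 2 rows → A = 866, 866 ✓
B=A51: 1 row → A = 861 ✓
B=A37: 1 row → A = 873 ✓
B=A60: 1 row → A = 877 ✓
B=A57: 1 row → A = 861 ✓
B=A81: 2 rows → A = 873, 873 ✓
B=A23: 2 rows → A = 870, 870 ✓
B=A64: 1 row → A = 868 ✓
B=A69: 1 row → A = 863 ✓
B=A32: 1 row → A = 860 ✓
B=A70: 1 row → A = 863 ✓
Every B value is associated with a single A value, so B -> A holds.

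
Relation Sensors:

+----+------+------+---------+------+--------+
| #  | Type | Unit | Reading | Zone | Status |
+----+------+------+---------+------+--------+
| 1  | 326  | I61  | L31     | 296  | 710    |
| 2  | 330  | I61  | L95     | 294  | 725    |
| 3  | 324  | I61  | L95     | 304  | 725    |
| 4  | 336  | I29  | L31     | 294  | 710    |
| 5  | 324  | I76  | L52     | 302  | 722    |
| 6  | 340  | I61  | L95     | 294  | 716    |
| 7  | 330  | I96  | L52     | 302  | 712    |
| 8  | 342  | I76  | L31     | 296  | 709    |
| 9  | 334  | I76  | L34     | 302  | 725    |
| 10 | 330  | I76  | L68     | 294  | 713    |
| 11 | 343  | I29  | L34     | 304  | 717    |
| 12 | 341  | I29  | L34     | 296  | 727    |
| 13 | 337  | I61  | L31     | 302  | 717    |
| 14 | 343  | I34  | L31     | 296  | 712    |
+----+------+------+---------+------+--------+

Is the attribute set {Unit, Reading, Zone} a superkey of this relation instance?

Rows 2 and 6 have the same {Unit, Reading, Zone} value (Unit=I61, Reading=L95, Zone=294) but are distinct tuples, so {Unit, Reading, Zone} does not determine every attribute — not a superkey.

No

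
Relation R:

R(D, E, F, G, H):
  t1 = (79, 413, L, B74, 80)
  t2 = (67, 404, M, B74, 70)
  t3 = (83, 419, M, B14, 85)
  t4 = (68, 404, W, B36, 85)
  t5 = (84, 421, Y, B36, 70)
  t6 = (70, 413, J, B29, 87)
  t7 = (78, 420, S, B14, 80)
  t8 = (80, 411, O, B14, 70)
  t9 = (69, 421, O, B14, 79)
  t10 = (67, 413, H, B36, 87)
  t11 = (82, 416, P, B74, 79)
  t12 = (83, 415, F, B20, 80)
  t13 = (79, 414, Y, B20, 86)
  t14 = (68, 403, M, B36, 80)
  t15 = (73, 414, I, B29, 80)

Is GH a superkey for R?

Yes

All 15 rows have distinct GH values, so GH → (all attributes) holds and GH is a superkey.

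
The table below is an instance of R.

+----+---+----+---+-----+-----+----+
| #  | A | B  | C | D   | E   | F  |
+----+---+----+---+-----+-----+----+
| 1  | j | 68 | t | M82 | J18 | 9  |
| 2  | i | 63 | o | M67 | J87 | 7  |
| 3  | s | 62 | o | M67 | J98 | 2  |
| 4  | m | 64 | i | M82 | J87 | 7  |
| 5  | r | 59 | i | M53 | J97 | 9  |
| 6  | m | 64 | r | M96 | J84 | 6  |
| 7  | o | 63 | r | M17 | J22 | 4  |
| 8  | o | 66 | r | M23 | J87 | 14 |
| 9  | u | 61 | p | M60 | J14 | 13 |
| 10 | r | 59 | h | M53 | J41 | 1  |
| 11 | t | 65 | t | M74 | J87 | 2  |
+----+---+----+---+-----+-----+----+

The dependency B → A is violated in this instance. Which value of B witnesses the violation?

B=68: row 1 → A = j ✓
B=63: rows 2, 7 → A takes values {i, o} — violation
B=62: row 3 → A = s ✓
B=64: rows 4, 6 → A = m, m ✓
B=59: rows 5, 10 → A = r, r ✓
B=66: row 8 → A = o ✓
B=61: row 9 → A = u ✓
B=65: row 11 → A = t ✓
The only B value with inconsistent A is B=63.

63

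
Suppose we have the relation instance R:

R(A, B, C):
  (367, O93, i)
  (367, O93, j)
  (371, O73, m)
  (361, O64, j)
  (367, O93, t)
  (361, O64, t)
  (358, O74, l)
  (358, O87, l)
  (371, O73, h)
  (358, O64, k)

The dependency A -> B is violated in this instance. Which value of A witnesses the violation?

358

A=367: 3 rows → B = O93, O93, O93 ✓
A=371: 2 rows → B = O73, O73 ✓
A=361: 2 rows → B = O64, O64 ✓
A=358: 3 rows → B takes values {O74, O87, O64} — violation
The only A value with inconsistent B is A=358.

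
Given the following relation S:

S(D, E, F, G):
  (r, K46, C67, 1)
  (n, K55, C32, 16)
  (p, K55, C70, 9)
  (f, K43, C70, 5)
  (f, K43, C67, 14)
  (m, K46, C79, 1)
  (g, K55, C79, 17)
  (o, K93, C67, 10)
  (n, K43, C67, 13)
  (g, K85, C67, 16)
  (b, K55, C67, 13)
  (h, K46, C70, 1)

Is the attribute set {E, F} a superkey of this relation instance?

Two distinct rows share (E=K43, F=C67), so {E, F} does not determine every attribute — not a superkey.

No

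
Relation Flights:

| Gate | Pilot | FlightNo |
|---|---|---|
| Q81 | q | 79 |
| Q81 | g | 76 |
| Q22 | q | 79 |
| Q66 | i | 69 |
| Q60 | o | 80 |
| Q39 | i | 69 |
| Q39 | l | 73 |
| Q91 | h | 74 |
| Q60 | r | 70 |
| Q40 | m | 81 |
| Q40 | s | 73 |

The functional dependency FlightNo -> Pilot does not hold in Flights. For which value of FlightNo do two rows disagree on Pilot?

FlightNo=79: 2 rows → Pilot = q, q ✓
FlightNo=76: 1 row → Pilot = g ✓
FlightNo=69: 2 rows → Pilot = i, i ✓
FlightNo=80: 1 row → Pilot = o ✓
FlightNo=73: 2 rows → Pilot takes values {l, s} — violation
FlightNo=74: 1 row → Pilot = h ✓
FlightNo=70: 1 row → Pilot = r ✓
FlightNo=81: 1 row → Pilot = m ✓
The only FlightNo value with inconsistent Pilot is FlightNo=73.

73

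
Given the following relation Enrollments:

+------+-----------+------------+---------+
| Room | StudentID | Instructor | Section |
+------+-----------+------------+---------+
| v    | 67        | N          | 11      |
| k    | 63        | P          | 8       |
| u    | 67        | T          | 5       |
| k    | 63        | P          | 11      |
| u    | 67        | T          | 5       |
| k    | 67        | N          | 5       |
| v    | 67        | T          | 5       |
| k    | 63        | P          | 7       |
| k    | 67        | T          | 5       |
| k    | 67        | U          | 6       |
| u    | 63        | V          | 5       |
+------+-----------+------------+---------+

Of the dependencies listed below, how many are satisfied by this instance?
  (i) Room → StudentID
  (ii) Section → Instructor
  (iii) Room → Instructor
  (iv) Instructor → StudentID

1

(i) Room → StudentID: Room=k: 6 rows → StudentID takes values {63, 67} — violation; Room=u: 3 rows → StudentID takes values {67, 63} — violation — fails.
(ii) Section → Instructor: Section=11: 2 rows → Instructor takes values {N, P} — violation; Section=5: 6 rows → Instructor takes values {T, N, V} — violation — fails.
(iii) Room → Instructor: Room=v: 2 rows → Instructor takes values {N, T} — violation; Room=k: 6 rows → Instructor takes values {P, N, T, U} — violation; Room=u: 3 rows → Instructor takes values {T, V} — violation — fails.
(iv) Instructor → StudentID: every LHS value maps to a single RHS value — holds.
1 of the 4 dependencies holds.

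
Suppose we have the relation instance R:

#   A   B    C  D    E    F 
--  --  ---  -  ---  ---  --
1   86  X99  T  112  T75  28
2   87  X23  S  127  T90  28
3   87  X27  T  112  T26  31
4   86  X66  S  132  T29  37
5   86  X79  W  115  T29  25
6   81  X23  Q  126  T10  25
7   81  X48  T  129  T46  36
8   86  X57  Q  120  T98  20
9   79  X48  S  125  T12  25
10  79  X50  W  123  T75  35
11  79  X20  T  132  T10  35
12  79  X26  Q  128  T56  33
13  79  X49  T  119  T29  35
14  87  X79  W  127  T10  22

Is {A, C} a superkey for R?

No

Rows 11 and 13 have the same {A, C} value (A=79, C=T) but are distinct tuples, so {A, C} does not determine every attribute — not a superkey.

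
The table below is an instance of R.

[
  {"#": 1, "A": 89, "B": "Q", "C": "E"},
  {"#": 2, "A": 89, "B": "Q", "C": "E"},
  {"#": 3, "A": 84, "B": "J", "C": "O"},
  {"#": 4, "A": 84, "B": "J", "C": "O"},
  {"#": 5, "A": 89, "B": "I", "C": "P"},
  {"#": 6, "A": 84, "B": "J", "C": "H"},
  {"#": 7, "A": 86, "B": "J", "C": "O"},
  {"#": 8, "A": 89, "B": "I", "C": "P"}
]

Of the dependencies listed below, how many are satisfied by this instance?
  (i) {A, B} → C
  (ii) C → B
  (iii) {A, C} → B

2

(i) {A, B} → C: (A=84, B=J): rows 3, 4, 6 → C takes values {O, H} — violation — fails.
(ii) C → B: every LHS value maps to a single RHS value — holds.
(iii) {A, C} → B: every LHS value maps to a single RHS value — holds.
2 of the 3 dependencies hold.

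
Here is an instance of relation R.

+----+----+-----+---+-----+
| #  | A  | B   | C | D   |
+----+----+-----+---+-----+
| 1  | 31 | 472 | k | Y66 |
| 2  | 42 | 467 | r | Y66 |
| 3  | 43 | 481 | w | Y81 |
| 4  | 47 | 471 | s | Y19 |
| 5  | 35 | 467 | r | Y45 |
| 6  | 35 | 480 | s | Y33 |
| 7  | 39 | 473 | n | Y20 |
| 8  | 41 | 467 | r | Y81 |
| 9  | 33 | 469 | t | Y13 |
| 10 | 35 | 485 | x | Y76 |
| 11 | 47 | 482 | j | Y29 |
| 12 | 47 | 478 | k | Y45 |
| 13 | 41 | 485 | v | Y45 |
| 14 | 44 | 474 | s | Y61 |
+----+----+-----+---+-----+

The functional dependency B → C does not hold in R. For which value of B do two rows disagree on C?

B=472: row 1 → C = k ✓
B=467: rows 2, 5, 8 → C = r, r, r ✓
B=481: row 3 → C = w ✓
B=471: row 4 → C = s ✓
B=480: row 6 → C = s ✓
B=473: row 7 → C = n ✓
B=469: row 9 → C = t ✓
B=485: rows 10, 13 → C takes values {x, v} — violation
B=482: row 11 → C = j ✓
B=478: row 12 → C = k ✓
B=474: row 14 → C = s ✓
The only B value with inconsistent C is B=485.

485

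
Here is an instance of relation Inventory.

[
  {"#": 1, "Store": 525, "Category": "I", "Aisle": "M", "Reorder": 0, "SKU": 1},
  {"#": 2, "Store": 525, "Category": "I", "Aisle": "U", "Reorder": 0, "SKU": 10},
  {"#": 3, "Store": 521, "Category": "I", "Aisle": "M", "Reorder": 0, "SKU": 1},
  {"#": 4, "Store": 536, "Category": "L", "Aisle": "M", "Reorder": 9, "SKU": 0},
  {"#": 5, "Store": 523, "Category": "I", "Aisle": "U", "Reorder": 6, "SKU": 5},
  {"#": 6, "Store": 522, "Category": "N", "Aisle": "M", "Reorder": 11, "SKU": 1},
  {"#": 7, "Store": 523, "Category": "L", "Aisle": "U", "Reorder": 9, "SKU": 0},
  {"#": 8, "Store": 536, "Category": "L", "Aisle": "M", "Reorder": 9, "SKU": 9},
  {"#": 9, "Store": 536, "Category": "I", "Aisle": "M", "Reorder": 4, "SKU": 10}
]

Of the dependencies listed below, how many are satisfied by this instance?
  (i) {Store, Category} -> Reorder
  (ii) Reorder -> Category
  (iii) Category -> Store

(i) {Store, Category} -> Reorder: every LHS value maps to a single RHS value — holds.
(ii) Reorder -> Category: every LHS value maps to a single RHS value — holds.
(iii) Category -> Store: Category=I: rows 1, 2, 3, 5, 9 → Store takes values {525, 521, 523, 536} — violation; Category=L: rows 4, 7, 8 → Store takes values {536, 523} — violation — fails.
2 of the 3 dependencies hold.

2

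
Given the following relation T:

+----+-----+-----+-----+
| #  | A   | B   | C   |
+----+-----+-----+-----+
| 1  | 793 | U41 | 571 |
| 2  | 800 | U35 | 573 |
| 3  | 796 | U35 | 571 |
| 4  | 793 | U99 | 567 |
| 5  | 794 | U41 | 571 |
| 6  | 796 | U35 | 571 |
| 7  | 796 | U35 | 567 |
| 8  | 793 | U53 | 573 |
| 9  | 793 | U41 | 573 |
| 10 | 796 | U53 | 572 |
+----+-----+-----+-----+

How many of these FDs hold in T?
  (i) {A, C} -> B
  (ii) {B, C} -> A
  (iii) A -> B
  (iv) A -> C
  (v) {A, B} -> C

(i) {A, C} -> B: (A=793, C=573): rows 8, 9 → B takes values {U53, U41} — violation — fails.
(ii) {B, C} -> A: (B=U41, C=571): rows 1, 5 → A takes values {793, 794} — violation — fails.
(iii) A -> B: A=793: rows 1, 4, 8, 9 → B takes values {U41, U99, U53} — violation; A=796: rows 3, 6, 7, 10 → B takes values {U35, U53} — violation — fails.
(iv) A -> C: A=793: rows 1, 4, 8, 9 → C takes values {571, 567, 573} — violation; A=796: rows 3, 6, 7, 10 → C takes values {571, 567, 572} — violation — fails.
(v) {A, B} -> C: (A=793, B=U41): rows 1, 9 → C takes values {571, 573} — violation; (A=796, B=U35): rows 3, 6, 7 → C takes values {571, 567} — violation — fails.
None of the 5 dependencies hold.

0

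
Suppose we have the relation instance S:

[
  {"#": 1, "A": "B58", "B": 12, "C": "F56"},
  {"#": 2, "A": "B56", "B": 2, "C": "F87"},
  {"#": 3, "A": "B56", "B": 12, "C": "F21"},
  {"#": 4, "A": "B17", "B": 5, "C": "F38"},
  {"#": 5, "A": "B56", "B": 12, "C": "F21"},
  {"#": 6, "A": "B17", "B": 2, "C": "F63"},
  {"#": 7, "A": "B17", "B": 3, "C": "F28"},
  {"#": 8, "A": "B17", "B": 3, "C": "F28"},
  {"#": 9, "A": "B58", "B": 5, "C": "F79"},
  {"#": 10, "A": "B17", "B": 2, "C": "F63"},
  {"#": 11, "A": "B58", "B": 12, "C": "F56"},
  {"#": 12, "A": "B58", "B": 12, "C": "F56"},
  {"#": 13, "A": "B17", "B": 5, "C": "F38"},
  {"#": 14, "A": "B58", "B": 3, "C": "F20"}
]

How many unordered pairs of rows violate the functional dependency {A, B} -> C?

0

(A=B58, B=12): all 3 rows agree on C — 0 pairs.
(A=B56, B=12): all 2 rows agree on C — 0 pairs.
(A=B17, B=5): all 2 rows agree on C — 0 pairs.
(A=B17, B=2): all 2 rows agree on C — 0 pairs.
(A=B17, B=3): all 2 rows agree on C — 0 pairs.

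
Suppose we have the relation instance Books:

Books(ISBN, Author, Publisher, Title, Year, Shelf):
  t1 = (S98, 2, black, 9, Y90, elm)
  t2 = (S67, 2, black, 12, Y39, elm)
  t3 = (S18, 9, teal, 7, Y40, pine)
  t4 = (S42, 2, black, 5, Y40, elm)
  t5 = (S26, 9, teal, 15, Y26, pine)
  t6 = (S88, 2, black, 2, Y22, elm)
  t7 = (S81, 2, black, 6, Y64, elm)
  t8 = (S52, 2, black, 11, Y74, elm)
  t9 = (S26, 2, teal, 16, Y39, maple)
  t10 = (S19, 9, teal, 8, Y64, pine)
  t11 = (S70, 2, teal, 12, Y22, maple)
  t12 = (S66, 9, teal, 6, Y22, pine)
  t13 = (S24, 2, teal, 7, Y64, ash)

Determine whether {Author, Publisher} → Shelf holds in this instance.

(Author=2, Publisher=black): rows 1, 2, 4, 6, 7, 8 → Shelf = elm, elm, elm, elm, elm, elm ✓
(Author=9, Publisher=teal): rows 3, 5, 10, 12 → Shelf = pine, pine, pine, pine ✓
(Author=2, Publisher=teal): rows 9, 11, 13 → Shelf takes values {maple, ash} — violation
Two rows agree on {Author, Publisher} but differ on Shelf, so {Author, Publisher} → Shelf does not hold.

No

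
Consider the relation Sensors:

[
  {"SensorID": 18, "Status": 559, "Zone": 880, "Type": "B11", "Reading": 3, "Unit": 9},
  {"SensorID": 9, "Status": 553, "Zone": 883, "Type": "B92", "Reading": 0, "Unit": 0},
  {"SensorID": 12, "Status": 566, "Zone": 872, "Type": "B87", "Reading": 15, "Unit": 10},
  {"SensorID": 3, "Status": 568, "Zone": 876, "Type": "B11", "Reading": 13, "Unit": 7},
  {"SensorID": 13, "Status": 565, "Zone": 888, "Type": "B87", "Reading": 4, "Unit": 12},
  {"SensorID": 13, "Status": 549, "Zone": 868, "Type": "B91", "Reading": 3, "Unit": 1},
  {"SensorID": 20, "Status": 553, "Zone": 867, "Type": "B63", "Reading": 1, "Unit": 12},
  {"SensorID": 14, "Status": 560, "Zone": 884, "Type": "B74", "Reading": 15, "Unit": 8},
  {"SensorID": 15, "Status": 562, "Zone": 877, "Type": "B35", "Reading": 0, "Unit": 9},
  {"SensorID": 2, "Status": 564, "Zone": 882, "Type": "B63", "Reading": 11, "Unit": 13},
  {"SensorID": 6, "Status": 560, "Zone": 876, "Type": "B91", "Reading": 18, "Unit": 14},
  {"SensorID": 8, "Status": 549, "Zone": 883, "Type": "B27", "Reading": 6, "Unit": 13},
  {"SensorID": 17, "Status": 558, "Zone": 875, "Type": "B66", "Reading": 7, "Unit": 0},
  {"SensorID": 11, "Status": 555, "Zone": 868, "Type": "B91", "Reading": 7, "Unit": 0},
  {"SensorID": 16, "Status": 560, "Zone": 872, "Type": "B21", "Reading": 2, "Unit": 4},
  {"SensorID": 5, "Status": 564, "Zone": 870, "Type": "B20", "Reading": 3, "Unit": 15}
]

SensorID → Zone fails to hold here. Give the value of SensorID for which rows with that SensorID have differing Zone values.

13

SensorID=18: 1 row → Zone = 880 ✓
SensorID=9: 1 row → Zone = 883 ✓
SensorID=12: 1 row → Zone = 872 ✓
SensorID=3: 1 row → Zone = 876 ✓
SensorID=13: 2 rows → Zone takes values {888, 868} — violation
SensorID=20: 1 row → Zone = 867 ✓
SensorID=14: 1 row → Zone = 884 ✓
SensorID=15: 1 row → Zone = 877 ✓
SensorID=2: 1 row → Zone = 882 ✓
SensorID=6: 1 row → Zone = 876 ✓
SensorID=8: 1 row → Zone = 883 ✓
SensorID=17: 1 row → Zone = 875 ✓
SensorID=11: 1 row → Zone = 868 ✓
SensorID=16: 1 row → Zone = 872 ✓
SensorID=5: 1 row → Zone = 870 ✓
The only SensorID value with inconsistent Zone is SensorID=13.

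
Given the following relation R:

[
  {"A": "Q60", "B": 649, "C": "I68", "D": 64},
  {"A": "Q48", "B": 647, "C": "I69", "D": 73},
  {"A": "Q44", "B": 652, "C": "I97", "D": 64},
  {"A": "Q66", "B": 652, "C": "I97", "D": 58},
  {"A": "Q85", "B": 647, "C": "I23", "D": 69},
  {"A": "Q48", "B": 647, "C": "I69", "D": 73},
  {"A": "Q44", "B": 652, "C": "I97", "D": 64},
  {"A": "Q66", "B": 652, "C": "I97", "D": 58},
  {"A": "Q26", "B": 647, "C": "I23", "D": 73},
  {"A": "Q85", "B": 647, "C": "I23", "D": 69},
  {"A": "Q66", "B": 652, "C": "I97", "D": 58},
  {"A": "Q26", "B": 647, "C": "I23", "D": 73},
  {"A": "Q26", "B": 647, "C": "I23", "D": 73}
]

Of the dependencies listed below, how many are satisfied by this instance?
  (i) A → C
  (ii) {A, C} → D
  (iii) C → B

3

(i) A → C: every LHS value maps to a single RHS value — holds.
(ii) {A, C} → D: every LHS value maps to a single RHS value — holds.
(iii) C → B: every LHS value maps to a single RHS value — holds.
3 of the 3 dependencies hold.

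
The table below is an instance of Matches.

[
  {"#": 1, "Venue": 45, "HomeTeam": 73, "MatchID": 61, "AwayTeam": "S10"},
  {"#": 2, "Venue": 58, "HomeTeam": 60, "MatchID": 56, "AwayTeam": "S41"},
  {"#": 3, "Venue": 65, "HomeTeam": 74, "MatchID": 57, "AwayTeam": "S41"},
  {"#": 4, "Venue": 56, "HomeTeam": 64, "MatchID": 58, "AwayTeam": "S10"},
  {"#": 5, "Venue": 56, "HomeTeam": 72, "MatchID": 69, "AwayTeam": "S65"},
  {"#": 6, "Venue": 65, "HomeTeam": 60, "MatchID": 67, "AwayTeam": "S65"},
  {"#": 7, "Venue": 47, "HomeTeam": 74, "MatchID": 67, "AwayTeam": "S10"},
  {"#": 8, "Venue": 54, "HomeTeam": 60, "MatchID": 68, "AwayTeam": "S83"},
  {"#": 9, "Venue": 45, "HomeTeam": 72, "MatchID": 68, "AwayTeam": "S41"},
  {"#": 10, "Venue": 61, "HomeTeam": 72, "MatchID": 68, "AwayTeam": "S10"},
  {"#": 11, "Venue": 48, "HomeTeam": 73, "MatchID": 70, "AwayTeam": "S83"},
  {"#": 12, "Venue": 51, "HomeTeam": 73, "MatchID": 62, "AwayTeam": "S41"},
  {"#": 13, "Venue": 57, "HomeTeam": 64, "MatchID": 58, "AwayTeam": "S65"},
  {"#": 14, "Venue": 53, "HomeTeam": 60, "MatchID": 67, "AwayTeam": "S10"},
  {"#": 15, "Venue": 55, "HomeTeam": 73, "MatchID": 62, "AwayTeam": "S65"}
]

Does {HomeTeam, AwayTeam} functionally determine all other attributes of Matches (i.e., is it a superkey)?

Yes

All 15 rows have distinct {HomeTeam, AwayTeam} values, so {HomeTeam, AwayTeam} → (all attributes) holds and {HomeTeam, AwayTeam} is a superkey.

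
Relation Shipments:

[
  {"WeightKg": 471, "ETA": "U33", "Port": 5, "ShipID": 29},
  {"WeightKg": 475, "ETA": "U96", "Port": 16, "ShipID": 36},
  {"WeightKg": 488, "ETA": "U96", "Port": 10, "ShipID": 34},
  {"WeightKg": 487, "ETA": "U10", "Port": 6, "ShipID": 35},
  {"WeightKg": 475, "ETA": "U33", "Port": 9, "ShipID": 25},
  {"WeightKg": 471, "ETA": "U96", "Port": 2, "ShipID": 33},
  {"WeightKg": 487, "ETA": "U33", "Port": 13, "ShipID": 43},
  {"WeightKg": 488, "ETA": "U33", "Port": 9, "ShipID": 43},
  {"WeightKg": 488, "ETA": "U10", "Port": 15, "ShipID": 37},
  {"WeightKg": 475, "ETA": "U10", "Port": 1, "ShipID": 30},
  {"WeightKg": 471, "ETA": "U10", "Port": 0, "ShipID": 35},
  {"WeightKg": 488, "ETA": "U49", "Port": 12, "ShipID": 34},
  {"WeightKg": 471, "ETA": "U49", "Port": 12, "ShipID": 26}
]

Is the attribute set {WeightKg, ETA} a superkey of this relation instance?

All 13 rows have distinct {WeightKg, ETA} values, so {WeightKg, ETA} → (all attributes) holds and {WeightKg, ETA} is a superkey.

Yes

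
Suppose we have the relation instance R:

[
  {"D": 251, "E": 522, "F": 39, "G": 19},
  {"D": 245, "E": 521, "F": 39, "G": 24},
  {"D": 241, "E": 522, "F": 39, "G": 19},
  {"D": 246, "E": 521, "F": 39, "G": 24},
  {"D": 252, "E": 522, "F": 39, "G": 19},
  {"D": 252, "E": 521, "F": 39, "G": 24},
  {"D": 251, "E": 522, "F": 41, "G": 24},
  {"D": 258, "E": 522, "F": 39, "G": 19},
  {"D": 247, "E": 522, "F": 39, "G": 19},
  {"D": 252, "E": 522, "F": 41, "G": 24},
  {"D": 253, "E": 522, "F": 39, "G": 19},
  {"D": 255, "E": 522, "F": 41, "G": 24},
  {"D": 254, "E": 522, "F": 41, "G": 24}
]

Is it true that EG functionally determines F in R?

(E=522, G=19): 6 rows → F = 39, 39, 39, 39, 39, 39 ✓
(E=521, G=24): 3 rows → F = 39, 39, 39 ✓
(E=522, G=24): 4 rows → F = 41, 41, 41, 41 ✓
Every EG value is associated with a single F value, so EG → F holds.

Yes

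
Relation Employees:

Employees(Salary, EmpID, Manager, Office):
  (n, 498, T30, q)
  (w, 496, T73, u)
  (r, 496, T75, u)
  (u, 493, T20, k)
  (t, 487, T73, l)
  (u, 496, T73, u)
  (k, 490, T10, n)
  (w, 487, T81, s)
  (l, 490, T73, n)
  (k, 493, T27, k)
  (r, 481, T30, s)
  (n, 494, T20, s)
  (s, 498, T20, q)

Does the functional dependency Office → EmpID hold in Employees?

No

Office=q: 2 rows → EmpID = 498, 498 ✓
Office=u: 3 rows → EmpID = 496, 496, 496 ✓
Office=k: 2 rows → EmpID = 493, 493 ✓
Office=l: 1 row → EmpID = 487 ✓
Office=n: 2 rows → EmpID = 490, 490 ✓
Office=s: 3 rows → EmpID takes values {487, 481, 494} — violation
Two rows agree on Office but differ on EmpID, so Office → EmpID does not hold.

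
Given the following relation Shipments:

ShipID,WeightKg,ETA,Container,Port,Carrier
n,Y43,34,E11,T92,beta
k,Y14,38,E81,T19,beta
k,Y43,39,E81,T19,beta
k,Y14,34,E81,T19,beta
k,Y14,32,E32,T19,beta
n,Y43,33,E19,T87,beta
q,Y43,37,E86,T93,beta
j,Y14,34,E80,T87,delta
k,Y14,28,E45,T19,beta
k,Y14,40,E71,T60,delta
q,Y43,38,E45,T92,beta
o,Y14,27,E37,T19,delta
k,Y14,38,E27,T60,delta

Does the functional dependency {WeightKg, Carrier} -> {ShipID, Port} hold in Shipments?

No

(WeightKg=Y43, Carrier=beta): 5 rows → {ShipID,Port} takes values {(n, T92), (k, T19), (n, T87), (q, T93), (q, T92)} — violation
(WeightKg=Y14, Carrier=beta): 4 rows → {ShipID,Port} = (k, T19), (k, T19), (k, T19), (k, T19) ✓
(WeightKg=Y14, Carrier=delta): 4 rows → {ShipID,Port} takes values {(j, T87), (k, T60), (o, T19)} — violation
Two rows agree on {WeightKg, Carrier} but differ on {ShipID, Port}, so {WeightKg, Carrier} -> {ShipID, Port} does not hold.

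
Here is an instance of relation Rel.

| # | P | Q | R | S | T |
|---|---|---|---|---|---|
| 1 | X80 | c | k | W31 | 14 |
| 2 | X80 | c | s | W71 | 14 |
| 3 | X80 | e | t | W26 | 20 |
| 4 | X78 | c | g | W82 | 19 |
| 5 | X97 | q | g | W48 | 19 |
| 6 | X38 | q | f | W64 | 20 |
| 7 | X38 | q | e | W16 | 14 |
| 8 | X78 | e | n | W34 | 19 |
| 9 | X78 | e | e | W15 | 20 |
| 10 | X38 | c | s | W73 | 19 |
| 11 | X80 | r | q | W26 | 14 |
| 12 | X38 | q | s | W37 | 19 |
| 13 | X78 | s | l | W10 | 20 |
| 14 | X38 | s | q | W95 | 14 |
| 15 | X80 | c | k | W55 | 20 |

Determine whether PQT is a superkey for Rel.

Rows 1 and 2 have the same PQT value (P=X80, Q=c, T=14) but are distinct tuples, so PQT does not determine every attribute — not a superkey.

No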